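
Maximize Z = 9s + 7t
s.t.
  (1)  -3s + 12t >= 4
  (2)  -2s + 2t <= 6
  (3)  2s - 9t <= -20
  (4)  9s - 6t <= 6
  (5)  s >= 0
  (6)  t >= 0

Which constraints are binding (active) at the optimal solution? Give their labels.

(2) and (4)

Vertices and Z = 9s + 7t:
  (8, 11) → Z = 149
  (0, 3) → Z = 21
  (58/23, 64/23) → Z = 970/23
  (0, 20/9) → Z = 140/9

The maximum is at (8, 11). Substituting into each constraint, equality holds for (2) and (4); the remaining constraints have slack.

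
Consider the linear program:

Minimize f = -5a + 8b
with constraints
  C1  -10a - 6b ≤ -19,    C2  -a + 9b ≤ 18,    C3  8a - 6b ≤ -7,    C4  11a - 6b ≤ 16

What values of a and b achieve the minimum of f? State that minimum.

a = 2/3, b = 37/18, minimum f = 118/9

Corner points and f = -5a + 8b:
  (21/32, 199/96) → f = 1277/96
  (2/3, 37/18) → f = 118/9
  (15/22, 137/66) → f = 871/66

The optimum lies where -10a - 6b = -19 and 8a - 6b = -7.
Solving simultaneously gives a = 2/3, b = 37/18.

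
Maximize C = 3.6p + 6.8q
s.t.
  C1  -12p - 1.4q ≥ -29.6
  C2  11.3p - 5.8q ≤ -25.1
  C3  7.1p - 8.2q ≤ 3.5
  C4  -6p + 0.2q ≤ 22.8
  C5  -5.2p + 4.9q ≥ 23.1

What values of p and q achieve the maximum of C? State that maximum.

p = -65/27, q = 376/9, maximum C = 12394/45

Corner points and C = 3.6p + 6.8q:
  (6827/4271, 31784/4271) → C = 1203542/21355
  (-65/27, 376/9) → C = 12394/45
  (1099/2521, 13051/2521) → C = 463516/12605
  (-5355/1418, 501/709) → C = -31161/3545

The optimum lies where -12p - 1.4q = -29.6 and -6p + 0.2q = 22.8.
Solving simultaneously gives p = -65/27, q = 376/9.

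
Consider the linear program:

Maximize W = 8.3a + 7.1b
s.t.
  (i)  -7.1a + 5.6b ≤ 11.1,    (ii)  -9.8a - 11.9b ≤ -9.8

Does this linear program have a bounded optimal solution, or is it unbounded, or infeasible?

From the feasible point (-1103/1991, 2548/1991), moving in the direction (5.6, 7.1) keeps every constraint satisfied while W increases without bound.

unbounded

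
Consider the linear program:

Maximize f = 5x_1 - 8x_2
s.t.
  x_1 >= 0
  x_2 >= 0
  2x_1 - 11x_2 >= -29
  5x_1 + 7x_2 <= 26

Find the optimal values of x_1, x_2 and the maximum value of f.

Vertices and f = 5x_1 - 8x_2:
  (0, 0) → f = 0
  (0, 29/11) → f = -232/11
  (26/5, 0) → f = 26
  (83/69, 197/69) → f = -387/23

At the optimal vertex, x_2 = 0 and 5x_1 + 7x_2 = 26.
Solving simultaneously gives x_1 = 26/5, x_2 = 0.

x_1 = 26/5, x_2 = 0, maximum f = 26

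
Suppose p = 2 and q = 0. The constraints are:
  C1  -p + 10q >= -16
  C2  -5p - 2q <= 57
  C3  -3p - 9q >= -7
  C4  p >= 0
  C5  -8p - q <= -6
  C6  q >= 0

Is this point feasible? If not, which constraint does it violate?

feasible

C1: -2 ≥ -16 ✓
C2: -10 ≤ 57 ✓
C3: -6 ≥ -7 ✓
C4: 2 ≥ 0 ✓
C5: -16 ≤ -6 ✓
C6: 0 ≥ 0 ✓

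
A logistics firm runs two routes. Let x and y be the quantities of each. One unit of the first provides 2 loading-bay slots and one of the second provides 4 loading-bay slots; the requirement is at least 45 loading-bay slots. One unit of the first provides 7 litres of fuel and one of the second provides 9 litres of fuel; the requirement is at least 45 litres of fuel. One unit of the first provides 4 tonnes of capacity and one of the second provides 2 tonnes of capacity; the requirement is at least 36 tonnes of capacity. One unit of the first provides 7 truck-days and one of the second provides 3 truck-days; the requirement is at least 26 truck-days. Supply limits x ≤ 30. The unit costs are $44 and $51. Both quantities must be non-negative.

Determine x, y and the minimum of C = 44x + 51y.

x = 9/2, y = 9, minimum C = 657

Corner points and C = 44x + 51y:
  (0, 18) → C = 918
  (45/2, 0) → C = 990
  (30, 0) → C = 1320
  (9/2, 9) → C = 657
The feasible region is unbounded (it extends along (0, 1)), but C strictly increases along every unbounded feasible direction, so there is no improving ray and the minimum is attained at a vertex.

The binding constraints are 2x + 4y = 45 and 4x + 2y = 36.
Solving simultaneously gives x = 9/2, y = 9.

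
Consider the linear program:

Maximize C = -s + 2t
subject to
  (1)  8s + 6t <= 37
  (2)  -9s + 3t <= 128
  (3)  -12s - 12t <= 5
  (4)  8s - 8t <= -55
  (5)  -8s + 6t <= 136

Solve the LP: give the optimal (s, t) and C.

s = -99/16, t = 173/12, maximum C = 1681/48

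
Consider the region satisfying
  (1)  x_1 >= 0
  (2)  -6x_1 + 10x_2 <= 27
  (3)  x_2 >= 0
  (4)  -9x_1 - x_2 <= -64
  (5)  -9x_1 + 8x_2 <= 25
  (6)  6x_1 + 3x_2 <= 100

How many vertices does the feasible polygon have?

Pairwise boundary intersections that survive every other constraint:
  (613/96, 209/32)
  (919/78, 127/13)
  (64/9, 0)
  (50/3, 0)

4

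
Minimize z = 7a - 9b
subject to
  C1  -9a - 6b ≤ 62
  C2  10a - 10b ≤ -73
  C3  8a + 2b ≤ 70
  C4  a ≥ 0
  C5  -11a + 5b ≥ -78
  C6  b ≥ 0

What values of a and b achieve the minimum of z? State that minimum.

Extreme points and z = 7a - 9b:
  (277/50, 321/25) → z = -3839/50
  (0, 73/10) → z = -657/10
  (0, 35) → z = -315

The binding constraints are 8a + 2b = 70 and a = 0.
Solving simultaneously gives a = 0, b = 35.

a = 0, b = 35, minimum z = -315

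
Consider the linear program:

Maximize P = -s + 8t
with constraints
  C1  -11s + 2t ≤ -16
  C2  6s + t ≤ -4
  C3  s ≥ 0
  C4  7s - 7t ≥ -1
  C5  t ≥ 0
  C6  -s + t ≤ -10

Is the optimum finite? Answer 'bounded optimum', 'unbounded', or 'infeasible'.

The boundaries 6s + t = -4 and -s + t = -10 meet at (6/7, -64/7), but that point violates t ≥ 0. Every candidate vertex is excluded by some other constraint, so the feasible region is empty.

infeasible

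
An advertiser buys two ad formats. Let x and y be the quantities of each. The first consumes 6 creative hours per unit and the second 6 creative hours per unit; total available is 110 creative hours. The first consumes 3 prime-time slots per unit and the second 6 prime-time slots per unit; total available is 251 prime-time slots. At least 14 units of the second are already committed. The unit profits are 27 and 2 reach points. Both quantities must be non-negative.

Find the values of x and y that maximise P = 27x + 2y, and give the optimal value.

x = 13/3, y = 14, maximum P = 145

Corner points and P = 27x + 2y:
  (0, 55/3) → P = 110/3
  (0, 14) → P = 28
  (13/3, 14) → P = 145

The optimum lies where 6x + 6y = 110 and y = 14.
Solving simultaneously gives x = 13/3, y = 14.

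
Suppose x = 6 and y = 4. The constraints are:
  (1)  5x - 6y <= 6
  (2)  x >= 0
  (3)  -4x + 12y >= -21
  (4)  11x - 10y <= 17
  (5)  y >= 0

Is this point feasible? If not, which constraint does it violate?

not feasible — violates (4)

Constraint (4): 11x - 10y = 26, which is not ≤ 17. All other constraints are satisfied.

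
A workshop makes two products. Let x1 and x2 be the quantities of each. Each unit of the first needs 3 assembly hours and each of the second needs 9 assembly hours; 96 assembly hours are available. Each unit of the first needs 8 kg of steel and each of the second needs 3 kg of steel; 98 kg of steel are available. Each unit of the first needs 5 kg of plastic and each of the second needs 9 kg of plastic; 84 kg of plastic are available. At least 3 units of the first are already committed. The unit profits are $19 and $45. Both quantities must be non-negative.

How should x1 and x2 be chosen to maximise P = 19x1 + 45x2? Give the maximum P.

x1 = 3, x2 = 23/3, maximum P = 402

Vertices and P = 19x1 + 45x2:
  (49/4, 0) → P = 931/4
  (3, 0) → P = 57
  (210/19, 182/57) → P = 6720/19
  (3, 23/3) → P = 402

The binding constraints are 5x1 + 9x2 = 84 and x1 = 3.
Solving simultaneously gives x1 = 3, x2 = 23/3.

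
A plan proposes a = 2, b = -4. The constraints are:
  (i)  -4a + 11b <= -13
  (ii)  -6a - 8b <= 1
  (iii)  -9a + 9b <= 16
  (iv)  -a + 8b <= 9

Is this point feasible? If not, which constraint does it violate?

not feasible — violates (ii)

Constraint (ii): -6a - 8b = 20, which is not ≤ 1. All other constraints are satisfied.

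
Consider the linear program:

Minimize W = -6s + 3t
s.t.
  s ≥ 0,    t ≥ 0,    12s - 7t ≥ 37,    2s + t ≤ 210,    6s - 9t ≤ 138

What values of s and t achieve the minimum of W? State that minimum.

Vertices and W = -6s + 3t:
  (37/12, 0) → W = -37/2
  (23, 0) → W = -138
  (1507/26, 1223/13) → W = -852/13
  (169/2, 41) → W = -384

s = 169/2, t = 41, minimum W = -384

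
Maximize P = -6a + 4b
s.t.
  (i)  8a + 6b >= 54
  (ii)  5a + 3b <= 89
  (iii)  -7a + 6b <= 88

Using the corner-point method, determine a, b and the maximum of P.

Vertices and P = -6a + 4b:
  (62, -221/3) → P = -2000/3
  (-34/15, 541/45) → P = 2776/45
  (90/17, 1063/51) → P = 2632/51

The optimum lies where 8a + 6b = 54 and -7a + 6b = 88.
Solving simultaneously gives a = -34/15, b = 541/45.

a = -34/15, b = 541/45, maximum P = 2776/45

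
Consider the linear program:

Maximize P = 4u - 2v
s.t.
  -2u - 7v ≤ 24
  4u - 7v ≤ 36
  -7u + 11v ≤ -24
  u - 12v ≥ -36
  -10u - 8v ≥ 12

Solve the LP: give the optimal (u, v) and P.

Corner points and P = 4u - 2v:
  (2, -4) → P = 16
  (-96/71, -216/71) → P = 48/71
  (30/83, -162/83) → P = 444/83

The binding constraints are -2u - 7v = 24 and 4u - 7v = 36.
Solving simultaneously gives u = 2, v = -4.

u = 2, v = -4, maximum P = 16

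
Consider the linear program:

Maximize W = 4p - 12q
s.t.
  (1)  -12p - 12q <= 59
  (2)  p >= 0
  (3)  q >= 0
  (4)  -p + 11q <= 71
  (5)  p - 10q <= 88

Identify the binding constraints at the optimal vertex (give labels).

Extreme points and W = 4p - 12q:
  (0, 0) → W = 0
  (0, 71/11) → W = -852/11
  (88, 0) → W = 352
  (1678, 159) → W = 4804

The maximum is at (1678, 159). Substituting into each constraint, equality holds for (4) and (5); the remaining constraints have slack.

(4) and (5)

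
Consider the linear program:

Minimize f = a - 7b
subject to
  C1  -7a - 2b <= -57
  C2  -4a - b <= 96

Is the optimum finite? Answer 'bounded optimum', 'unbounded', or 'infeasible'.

unbounded

From the feasible point (-249, 900), moving in the direction (-1, 4) keeps every constraint satisfied while f decreases without bound.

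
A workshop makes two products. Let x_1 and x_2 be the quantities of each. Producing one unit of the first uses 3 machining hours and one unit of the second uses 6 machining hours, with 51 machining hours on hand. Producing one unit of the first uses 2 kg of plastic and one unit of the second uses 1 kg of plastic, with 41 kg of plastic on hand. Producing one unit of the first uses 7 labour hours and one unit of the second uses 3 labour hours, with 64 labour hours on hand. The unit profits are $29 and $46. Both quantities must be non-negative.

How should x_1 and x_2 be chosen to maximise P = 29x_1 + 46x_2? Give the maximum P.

Extreme points and P = 29x_1 + 46x_2:
  (0, 0) → P = 0
  (0, 17/2) → P = 391
  (64/7, 0) → P = 1856/7
  (7, 5) → P = 433

x_1 = 7, x_2 = 5, maximum P = 433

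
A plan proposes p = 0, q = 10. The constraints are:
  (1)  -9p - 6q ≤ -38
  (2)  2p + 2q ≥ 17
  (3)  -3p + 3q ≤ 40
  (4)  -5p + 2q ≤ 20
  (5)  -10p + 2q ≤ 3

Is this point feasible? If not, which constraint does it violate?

not feasible — violates (5)

Constraint (5): -10p + 2q = 20, which is not ≤ 3. All other constraints are satisfied.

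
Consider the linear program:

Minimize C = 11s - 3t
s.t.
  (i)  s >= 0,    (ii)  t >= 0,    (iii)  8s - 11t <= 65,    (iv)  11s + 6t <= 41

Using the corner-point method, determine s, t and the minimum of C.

s = 0, t = 41/6, minimum C = -41/2

Feasible corners and C = 11s - 3t:
  (0, 0) → C = 0
  (0, 41/6) → C = -41/2
  (41/11, 0) → C = 41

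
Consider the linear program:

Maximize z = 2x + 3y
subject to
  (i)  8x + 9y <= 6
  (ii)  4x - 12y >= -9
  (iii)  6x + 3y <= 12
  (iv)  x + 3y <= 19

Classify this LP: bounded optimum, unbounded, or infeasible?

Feasible corners and z = 2x + 3y:
  (-3/44, 8/11) → z = 45/22
  (3, -2) → z = 0
The feasible region has finitely many vertices and no improving ray; the maximum is 45/22 at (-3/44, 8/11).

bounded optimum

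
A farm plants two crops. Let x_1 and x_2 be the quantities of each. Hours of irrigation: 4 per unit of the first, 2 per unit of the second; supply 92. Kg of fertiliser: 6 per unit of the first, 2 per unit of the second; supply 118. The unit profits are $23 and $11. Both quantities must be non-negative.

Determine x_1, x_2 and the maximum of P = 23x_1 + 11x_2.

The binding constraints are 4x_1 + 2x_2 = 92 and 6x_1 + 2x_2 = 118.
Solving simultaneously gives x_1 = 13, x_2 = 20.

x_1 = 13, x_2 = 20, maximum P = 519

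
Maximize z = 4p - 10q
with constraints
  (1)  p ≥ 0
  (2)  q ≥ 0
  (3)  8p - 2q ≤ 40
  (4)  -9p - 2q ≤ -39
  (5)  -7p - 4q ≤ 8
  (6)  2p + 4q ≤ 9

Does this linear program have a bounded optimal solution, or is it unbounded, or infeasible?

Corner points and z = 4p - 10q:
  (13/3, 0) → z = 52/3
  (9/2, 0) → z = 18
  (69/16, 3/32) → z = 261/16
The feasible region has finitely many vertices and no improving ray; the maximum is 18 at (9/2, 0).

bounded optimum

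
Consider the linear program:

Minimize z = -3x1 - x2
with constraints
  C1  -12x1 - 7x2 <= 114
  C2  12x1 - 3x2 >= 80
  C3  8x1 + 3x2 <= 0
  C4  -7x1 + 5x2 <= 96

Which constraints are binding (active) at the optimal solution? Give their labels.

C1 and C3

Corner points and z = -3x1 - x2:
  (109/60, -97/5) → z = 279/20
  (171/10, -228/5) → z = -57/10
  (4, -32/3) → z = -4/3

The minimum is at (171/10, -228/5). Substituting into each constraint, equality holds for C1 and C3; the remaining constraints have slack.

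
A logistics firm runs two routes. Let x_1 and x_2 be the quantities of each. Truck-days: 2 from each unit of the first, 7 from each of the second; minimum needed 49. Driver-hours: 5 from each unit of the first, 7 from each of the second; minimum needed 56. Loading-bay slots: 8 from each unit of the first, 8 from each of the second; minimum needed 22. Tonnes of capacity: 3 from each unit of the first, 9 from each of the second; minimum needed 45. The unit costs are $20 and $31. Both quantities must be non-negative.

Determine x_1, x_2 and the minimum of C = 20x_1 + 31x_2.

The feasible region is unbounded (it extends along (0, 1), (1, 0)), but C strictly increases along every unbounded feasible direction, so there is no improving ray and the minimum is attained at a vertex.

x_1 = 7/3, x_2 = 19/3, minimum C = 243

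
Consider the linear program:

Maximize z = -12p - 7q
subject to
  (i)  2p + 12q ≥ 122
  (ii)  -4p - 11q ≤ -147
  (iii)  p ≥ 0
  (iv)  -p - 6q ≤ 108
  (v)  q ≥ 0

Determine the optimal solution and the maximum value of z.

p = 0, q = 147/11, maximum z = -1029/11

Vertices and z = -12p - 7q:
  (211/13, 97/13) → z = -247
  (61, 0) → z = -732
  (0, 147/11) → z = -1029/11
The feasible region is unbounded (it extends along (0, 1), (1, 0)), but z strictly decreases along every unbounded feasible direction, so there is no improving ray and the maximum is attained at a vertex.

The binding constraints are -4p - 11q = -147 and p = 0.
Solving simultaneously gives p = 0, q = 147/11.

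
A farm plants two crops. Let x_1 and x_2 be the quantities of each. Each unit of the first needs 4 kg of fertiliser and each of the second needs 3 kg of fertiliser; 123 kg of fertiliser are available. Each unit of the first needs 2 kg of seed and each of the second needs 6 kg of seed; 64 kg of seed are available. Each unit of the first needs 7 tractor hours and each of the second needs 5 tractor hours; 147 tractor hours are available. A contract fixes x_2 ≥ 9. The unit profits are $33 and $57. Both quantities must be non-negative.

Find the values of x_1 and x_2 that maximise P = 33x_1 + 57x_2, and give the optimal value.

x_1 = 5, x_2 = 9, maximum P = 678

Feasible corners and P = 33x_1 + 57x_2:
  (0, 32/3) → P = 608
  (0, 9) → P = 513
  (5, 9) → P = 678

The optimum lies where 2x_1 + 6x_2 = 64 and x_2 = 9.
Solving simultaneously gives x_1 = 5, x_2 = 9.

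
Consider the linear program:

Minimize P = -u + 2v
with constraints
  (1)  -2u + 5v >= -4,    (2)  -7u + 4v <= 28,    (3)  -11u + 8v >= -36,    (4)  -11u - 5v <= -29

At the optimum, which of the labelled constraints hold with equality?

Vertices and P = -u + 2v:
  (148/39, 28/39) → P = -92/39
  (33/13, 14/65) → P = -137/65
  (-24/79, 511/79) → P = 1046/79
The feasible region is unbounded (it extends along (4, 7), (8, 11)), but P strictly increases along every unbounded feasible direction, so there is no improving ray and the minimum is attained at a vertex.

The minimum is at (148/39, 28/39). Substituting into each constraint, equality holds for (1) and (3); the remaining constraints have slack.

(1) and (3)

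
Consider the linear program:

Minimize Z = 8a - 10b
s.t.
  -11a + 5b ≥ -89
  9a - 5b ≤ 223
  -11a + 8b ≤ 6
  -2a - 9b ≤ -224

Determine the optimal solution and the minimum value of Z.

a = 742/33, b = 95/3, minimum Z = -4514/33

At the optimal vertex, -11a + 5b = -89 and -11a + 8b = 6.
Solving simultaneously gives a = 742/33, b = 95/3.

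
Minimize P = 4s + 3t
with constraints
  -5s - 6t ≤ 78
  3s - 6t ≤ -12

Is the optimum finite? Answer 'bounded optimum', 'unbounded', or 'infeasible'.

From the feasible point (-45/4, -29/8), moving in the direction (-6, 5) keeps every constraint satisfied while P decreases without bound.

unbounded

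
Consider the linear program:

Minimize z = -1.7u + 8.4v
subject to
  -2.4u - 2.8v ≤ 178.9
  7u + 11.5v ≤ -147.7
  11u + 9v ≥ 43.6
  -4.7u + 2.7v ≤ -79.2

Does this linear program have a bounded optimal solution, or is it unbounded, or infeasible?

From the feasible point (86609/460, -103627/460), moving in the direction (11.5, -7) keeps every constraint satisfied while z decreases without bound.

unbounded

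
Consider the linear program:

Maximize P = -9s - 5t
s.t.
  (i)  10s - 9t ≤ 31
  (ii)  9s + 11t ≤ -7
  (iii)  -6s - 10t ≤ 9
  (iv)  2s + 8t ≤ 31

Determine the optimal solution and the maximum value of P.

s = -191/14, t = 51/7, maximum P = 1209/14

Corner points and P = -9s - 5t:
  (29/24, -13/8) → P = -11/4
  (-397/50, 293/50) → P = 1054/25
  (-191/14, 51/7) → P = 1209/14

At the optimal vertex, -6s - 10t = 9 and 2s + 8t = 31.
Solving simultaneously gives s = -191/14, t = 51/7.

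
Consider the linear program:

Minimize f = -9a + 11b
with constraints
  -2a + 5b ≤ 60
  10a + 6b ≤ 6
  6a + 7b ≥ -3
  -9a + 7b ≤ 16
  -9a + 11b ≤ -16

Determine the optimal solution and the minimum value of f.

a = 30/17, b = -33/17, minimum f = -633/17

Vertices and f = -9a + 11b:
  (30/17, -33/17) → f = -633/17
  (81/82, -53/82) → f = -16
  (79/129, -41/43) → f = -16

The binding constraints are 10a + 6b = 6 and 6a + 7b = -3.
Solving simultaneously gives a = 30/17, b = -33/17.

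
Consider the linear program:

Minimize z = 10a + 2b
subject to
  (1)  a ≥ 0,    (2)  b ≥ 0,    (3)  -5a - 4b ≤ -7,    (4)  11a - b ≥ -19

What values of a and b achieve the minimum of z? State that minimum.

Corner points and z = 10a + 2b:
  (0, 7/4) → z = 7/2
  (0, 19) → z = 38
  (7/5, 0) → z = 14
The feasible region is unbounded (it extends along (1, 11), (1, 0)), but z strictly increases along every unbounded feasible direction, so there is no improving ray and the minimum is attained at a vertex.

a = 0, b = 7/4, minimum z = 7/2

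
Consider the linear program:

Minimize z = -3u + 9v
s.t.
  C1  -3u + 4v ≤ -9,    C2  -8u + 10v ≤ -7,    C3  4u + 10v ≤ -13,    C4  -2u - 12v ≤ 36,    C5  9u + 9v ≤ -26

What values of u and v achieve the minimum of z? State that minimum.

u = 2/15, v = -136/45, minimum z = -138/5

Feasible corners and z = -3u + 9v:
  (-9/11, -63/22) → z = -513/22
  (-23/63, -53/21) → z = -454/21
  (2/15, -136/45) → z = -138/5

The optimum lies where -2u - 12v = 36 and 9u + 9v = -26.
Solving simultaneously gives u = 2/15, v = -136/45.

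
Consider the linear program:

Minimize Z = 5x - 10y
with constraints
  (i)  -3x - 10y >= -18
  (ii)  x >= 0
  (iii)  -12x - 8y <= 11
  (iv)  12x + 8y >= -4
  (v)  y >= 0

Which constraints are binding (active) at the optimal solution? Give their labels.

(i) and (ii)

Corner points and Z = 5x - 10y:
  (0, 9/5) → Z = -18
  (6, 0) → Z = 30
  (0, 0) → Z = 0

The minimum is at (0, 9/5). Substituting into each constraint, equality holds for (i) and (ii); the remaining constraints have slack.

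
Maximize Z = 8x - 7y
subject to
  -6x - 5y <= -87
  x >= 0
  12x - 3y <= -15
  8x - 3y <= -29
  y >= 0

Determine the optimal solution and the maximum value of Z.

Corner points and Z = 8x - 7y:
  (0, 87/5) → Z = -609/5
  (2, 15) → Z = -89
  (7/2, 19) → Z = -105
The feasible region is unbounded (it extends along (0, 1), (1, 4)), but Z strictly decreases along every unbounded feasible direction, so there is no improving ray and the maximum is attained at a vertex.

x = 2, y = 15, maximum Z = -89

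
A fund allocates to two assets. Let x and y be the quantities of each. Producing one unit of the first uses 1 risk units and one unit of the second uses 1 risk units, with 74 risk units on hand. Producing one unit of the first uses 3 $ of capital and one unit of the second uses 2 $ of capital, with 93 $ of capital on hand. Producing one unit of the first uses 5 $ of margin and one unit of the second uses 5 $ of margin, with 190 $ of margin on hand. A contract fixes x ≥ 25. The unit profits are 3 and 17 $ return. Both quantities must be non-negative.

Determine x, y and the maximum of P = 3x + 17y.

Feasible corners and P = 3x + 17y:
  (31, 0) → P = 93
  (25, 0) → P = 75
  (25, 9) → P = 228

x = 25, y = 9, maximum P = 228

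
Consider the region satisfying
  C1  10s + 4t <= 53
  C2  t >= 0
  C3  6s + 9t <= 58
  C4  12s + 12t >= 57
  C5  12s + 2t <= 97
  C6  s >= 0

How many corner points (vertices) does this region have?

Intersecting each pair of boundary lines and keeping only the points that satisfy every inequality leaves:
  (53/10, 0)
  (245/66, 131/33)
  (19/4, 0)
  (0, 58/9)
  (0, 19/4)

5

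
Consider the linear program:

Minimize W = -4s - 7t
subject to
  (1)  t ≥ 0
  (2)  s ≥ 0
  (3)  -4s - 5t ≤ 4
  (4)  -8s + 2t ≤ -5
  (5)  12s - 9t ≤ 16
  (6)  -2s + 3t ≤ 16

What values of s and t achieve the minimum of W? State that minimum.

s = 32/3, t = 112/9, minimum W = -1168/9

Corner points and W = -4s - 7t:
  (5/8, 0) → W = -5/2
  (4/3, 0) → W = -16/3
  (47/20, 69/10) → W = -577/10
  (32/3, 112/9) → W = -1168/9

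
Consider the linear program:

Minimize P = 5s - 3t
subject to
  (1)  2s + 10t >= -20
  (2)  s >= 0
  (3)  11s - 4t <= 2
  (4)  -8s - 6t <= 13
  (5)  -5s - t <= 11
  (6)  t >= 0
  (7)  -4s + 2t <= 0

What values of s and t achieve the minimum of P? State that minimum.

s = 2/3, t = 4/3, minimum P = -2/3

Vertices and P = 5s - 3t:
  (0, 0) → P = 0
  (2/11, 0) → P = 10/11
  (2/3, 4/3) → P = -2/3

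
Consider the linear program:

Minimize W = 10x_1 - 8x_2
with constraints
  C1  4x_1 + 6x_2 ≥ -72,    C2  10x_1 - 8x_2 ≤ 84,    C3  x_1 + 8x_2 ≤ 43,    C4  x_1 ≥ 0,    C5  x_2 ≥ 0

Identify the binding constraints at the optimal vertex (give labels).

C3 and C4

Extreme points and W = 10x_1 - 8x_2:
  (127/11, 173/44) → W = 84
  (42/5, 0) → W = 84
  (0, 43/8) → W = -43
  (0, 0) → W = 0

The minimum is at (0, 43/8). Substituting into each constraint, equality holds for C3 and C4; the remaining constraints have slack.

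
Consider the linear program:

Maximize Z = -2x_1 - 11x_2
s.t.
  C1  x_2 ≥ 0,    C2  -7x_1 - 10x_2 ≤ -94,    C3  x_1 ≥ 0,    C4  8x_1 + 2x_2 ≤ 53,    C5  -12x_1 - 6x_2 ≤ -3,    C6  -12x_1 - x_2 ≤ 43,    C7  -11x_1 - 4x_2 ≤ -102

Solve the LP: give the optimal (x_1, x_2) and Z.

x_1 = 4/5, x_2 = 233/10, maximum Z = -2579/10

Feasible corners and Z = -2x_1 - 11x_2:
  (0, 53/2) → Z = -583/2
  (0, 51/2) → Z = -561/2
  (4/5, 233/10) → Z = -2579/10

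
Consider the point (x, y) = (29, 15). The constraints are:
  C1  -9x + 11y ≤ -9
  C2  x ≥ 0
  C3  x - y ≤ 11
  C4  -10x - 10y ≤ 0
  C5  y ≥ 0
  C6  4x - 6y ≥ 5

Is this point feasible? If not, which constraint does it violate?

Constraint C3: x - y = 14, which is not ≤ 11. All other constraints are satisfied.

not feasible — violates C3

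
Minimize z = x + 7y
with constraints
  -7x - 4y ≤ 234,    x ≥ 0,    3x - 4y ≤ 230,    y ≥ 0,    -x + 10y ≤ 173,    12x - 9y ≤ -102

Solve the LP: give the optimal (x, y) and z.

x = 0, y = 34/3, minimum z = 238/3

The optimum lies where x = 0 and 12x - 9y = -102.
Solving simultaneously gives x = 0, y = 34/3.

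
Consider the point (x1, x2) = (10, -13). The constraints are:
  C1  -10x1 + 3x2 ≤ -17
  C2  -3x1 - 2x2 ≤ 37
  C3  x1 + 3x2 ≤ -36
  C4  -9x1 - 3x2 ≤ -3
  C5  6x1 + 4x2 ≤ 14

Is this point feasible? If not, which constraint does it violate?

Constraint C3: x1 + 3x2 = -29, which is not ≤ -36. All other constraints are satisfied.

not feasible — violates C3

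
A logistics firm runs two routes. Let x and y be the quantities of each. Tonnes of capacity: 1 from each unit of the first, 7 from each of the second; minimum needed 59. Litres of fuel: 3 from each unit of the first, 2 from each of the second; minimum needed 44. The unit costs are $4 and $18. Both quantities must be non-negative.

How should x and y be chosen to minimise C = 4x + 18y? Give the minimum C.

Corner points and C = 4x + 18y:
  (0, 22) → C = 396
  (59, 0) → C = 236
  (10, 7) → C = 166
The feasible region is unbounded (it extends along (0, 1), (1, 0)), but C strictly increases along every unbounded feasible direction, so there is no improving ray and the minimum is attained at a vertex.

x = 10, y = 7, minimum C = 166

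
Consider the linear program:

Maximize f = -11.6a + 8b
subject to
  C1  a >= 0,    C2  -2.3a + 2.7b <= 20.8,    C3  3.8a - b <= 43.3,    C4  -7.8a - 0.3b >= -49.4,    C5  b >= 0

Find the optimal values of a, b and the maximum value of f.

a = 0, b = 208/27, maximum f = 1664/27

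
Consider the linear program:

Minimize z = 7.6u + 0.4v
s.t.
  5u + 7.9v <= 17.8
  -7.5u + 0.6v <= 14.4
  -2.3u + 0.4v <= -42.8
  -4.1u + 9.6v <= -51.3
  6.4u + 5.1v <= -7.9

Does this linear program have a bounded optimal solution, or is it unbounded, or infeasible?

unbounded

From the feasible point (-524/27, -5902/27), moving in the direction (-0.6, -7.5) keeps every constraint satisfied while z decreases without bound.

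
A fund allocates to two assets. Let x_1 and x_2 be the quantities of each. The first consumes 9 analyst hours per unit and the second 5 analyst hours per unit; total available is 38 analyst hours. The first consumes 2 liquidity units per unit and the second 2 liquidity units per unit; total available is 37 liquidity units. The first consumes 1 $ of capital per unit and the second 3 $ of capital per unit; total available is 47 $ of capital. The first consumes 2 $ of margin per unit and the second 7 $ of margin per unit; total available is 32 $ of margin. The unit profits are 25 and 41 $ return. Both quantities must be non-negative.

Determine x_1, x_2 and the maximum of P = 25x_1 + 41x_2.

Extreme points and P = 25x_1 + 41x_2:
  (0, 0) → P = 0
  (0, 32/7) → P = 1312/7
  (38/9, 0) → P = 950/9
  (2, 4) → P = 214

x_1 = 2, x_2 = 4, maximum P = 214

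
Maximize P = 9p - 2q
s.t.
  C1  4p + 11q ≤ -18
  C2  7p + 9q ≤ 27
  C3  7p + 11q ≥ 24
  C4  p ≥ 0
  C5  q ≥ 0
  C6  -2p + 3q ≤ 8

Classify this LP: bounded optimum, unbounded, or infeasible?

The boundaries 7p + 9q = 27 and q = 0 meet at (27/7, 0), but that point violates 4p + 11q ≤ -18. Every candidate vertex is excluded by some other constraint, so the feasible region is empty.

infeasible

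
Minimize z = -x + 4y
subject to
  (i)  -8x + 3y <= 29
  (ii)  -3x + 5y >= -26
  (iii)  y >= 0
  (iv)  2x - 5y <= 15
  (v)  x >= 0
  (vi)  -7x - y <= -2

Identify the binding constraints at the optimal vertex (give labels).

(iii) and (iv)

Feasible corners and z = -x + 4y:
  (0, 29/3) → z = 116/3
  (11, 7/5) → z = -27/5
  (15/2, 0) → z = -15/2
  (2/7, 0) → z = -2/7
  (0, 2) → z = 8
The feasible region is unbounded (it extends along (3, 8), (5, 3)), but z strictly increases along every unbounded feasible direction, so there is no improving ray and the minimum is attained at a vertex.

The minimum is at (15/2, 0). Substituting into each constraint, equality holds for (iii) and (iv); the remaining constraints have slack.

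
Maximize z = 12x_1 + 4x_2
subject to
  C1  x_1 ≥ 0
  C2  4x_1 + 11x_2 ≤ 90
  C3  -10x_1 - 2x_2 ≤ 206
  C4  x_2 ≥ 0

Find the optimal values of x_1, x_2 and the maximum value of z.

x_1 = 45/2, x_2 = 0, maximum z = 270

Extreme points and z = 12x_1 + 4x_2:
  (0, 90/11) → z = 360/11
  (0, 0) → z = 0
  (45/2, 0) → z = 270

The optimum lies where 4x_1 + 11x_2 = 90 and x_2 = 0.
Solving simultaneously gives x_1 = 45/2, x_2 = 0.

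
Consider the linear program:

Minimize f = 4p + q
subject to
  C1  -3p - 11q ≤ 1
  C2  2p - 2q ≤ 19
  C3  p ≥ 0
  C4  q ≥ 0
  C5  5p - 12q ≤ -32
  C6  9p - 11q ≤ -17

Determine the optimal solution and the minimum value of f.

The feasible region is unbounded (it extends along (0, 1), (1, 1)), but f strictly increases along every unbounded feasible direction, so there is no improving ray and the minimum is attained at a vertex.

p = 0, q = 8/3, minimum f = 8/3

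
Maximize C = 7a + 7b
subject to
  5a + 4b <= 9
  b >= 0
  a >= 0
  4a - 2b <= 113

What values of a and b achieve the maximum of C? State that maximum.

a = 0, b = 9/4, maximum C = 63/4

Extreme points and C = 7a + 7b:
  (9/5, 0) → C = 63/5
  (0, 9/4) → C = 63/4
  (0, 0) → C = 0

At the optimal vertex, 5a + 4b = 9 and a = 0.
Solving simultaneously gives a = 0, b = 9/4.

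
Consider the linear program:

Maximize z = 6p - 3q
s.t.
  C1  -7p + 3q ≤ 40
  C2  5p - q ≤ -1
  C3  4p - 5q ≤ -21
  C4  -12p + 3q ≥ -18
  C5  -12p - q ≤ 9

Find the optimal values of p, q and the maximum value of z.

p = 16/21, q = 101/21, maximum z = -69/7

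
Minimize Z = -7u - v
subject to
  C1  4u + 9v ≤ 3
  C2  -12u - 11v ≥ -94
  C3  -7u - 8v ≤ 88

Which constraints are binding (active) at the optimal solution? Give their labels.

Vertices and Z = -7u - v:
  (813/64, -85/16) → Z = -5351/64
  (-816/31, 373/31) → Z = 5339/31
  (1720/19, -1714/19) → Z = -10326/19

The minimum is at (1720/19, -1714/19). Substituting into each constraint, equality holds for C2 and C3; the remaining constraints have slack.

C2 and C3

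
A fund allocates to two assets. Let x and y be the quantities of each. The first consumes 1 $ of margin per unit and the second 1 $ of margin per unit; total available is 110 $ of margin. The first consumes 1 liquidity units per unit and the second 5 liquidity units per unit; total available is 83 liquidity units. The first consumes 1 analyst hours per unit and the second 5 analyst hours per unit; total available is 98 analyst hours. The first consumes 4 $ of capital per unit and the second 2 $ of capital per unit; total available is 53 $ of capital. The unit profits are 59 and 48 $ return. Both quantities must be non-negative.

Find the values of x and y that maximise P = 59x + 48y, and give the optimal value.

Vertices and P = 59x + 48y:
  (0, 0) → P = 0
  (0, 83/5) → P = 3984/5
  (53/4, 0) → P = 3127/4
  (11/2, 31/2) → P = 2137/2

The binding constraints are x + 5y = 83 and 4x + 2y = 53.
Solving simultaneously gives x = 11/2, y = 31/2.

x = 11/2, y = 31/2, maximum P = 2137/2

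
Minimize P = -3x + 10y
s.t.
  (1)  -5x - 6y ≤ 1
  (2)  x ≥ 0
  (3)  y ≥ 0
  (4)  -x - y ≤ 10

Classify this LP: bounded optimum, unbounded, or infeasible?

unbounded

From the feasible point (0, 0), moving in the direction (1, 0) keeps every constraint satisfied while P decreases without bound.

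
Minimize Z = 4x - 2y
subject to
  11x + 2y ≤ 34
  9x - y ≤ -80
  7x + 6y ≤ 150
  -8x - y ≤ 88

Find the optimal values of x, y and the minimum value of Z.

x = -678/41, y = 1816/41, minimum Z = -6344/41

Vertices and Z = 4x - 2y:
  (-330/61, 1910/61) → Z = -5140/61
  (-168/17, -152/17) → Z = -368/17
  (-678/41, 1816/41) → Z = -6344/41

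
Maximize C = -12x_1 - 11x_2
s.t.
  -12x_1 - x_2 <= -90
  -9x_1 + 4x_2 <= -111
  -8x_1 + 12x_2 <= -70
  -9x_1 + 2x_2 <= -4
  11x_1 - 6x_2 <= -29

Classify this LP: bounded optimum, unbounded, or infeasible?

The boundaries -12x_1 - x_2 = -90 and -9x_1 + 4x_2 = -111 meet at (157/19, -174/19), but that point violates 11x_1 - 6x_2 ≤ -29. Every candidate vertex is excluded by some other constraint, so the feasible region is empty.

infeasible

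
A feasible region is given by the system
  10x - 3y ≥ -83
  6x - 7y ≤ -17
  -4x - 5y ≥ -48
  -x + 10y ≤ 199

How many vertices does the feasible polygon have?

3

Of the 6 pairwise boundary intersections, those satisfying every inequality are:
  (-265/26, -82/13)
  (-271/62, 406/31)
  (251/58, 178/29)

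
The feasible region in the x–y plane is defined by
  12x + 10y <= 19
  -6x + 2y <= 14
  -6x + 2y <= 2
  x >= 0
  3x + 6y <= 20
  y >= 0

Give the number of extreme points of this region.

4

Of the 14 pairwise boundary intersections, those satisfying every inequality are:
  (3/14, 23/14)
  (19/12, 0)
  (0, 1)
  (0, 0)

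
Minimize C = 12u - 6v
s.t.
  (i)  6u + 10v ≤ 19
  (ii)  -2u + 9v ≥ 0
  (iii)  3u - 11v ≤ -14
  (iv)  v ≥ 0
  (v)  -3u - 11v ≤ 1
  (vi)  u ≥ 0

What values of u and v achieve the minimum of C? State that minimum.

Feasible corners and C = 12u - 6v:
  (23/32, 47/32) → C = -3/16
  (0, 19/10) → C = -57/5
  (0, 14/11) → C = -84/11

The binding constraints are 6u + 10v = 19 and u = 0.
Solving simultaneously gives u = 0, v = 19/10.

u = 0, v = 19/10, minimum C = -57/5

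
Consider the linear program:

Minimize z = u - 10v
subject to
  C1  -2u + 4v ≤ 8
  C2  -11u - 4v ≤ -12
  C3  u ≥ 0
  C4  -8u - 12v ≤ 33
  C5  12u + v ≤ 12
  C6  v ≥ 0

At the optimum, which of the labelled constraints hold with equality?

Vertices and z = u - 10v:
  (4/13, 28/13) → z = -276/13
  (4/5, 12/5) → z = -116/5
  (36/37, 12/37) → z = -84/37

The minimum is at (4/5, 12/5). Substituting into each constraint, equality holds for C1 and C5; the remaining constraints have slack.

C1 and C5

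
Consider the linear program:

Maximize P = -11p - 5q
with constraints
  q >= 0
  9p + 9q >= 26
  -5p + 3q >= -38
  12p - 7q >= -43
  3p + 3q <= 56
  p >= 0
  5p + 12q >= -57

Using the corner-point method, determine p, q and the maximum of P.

Feasible corners and P = -11p - 5q:
  (26/9, 0) → P = -286/9
  (38/5, 0) → P = -418/5
  (0, 26/9) → P = -130/9
  (47/4, 83/12) → P = -983/6
  (263/57, 267/19) → P = -6898/57
  (0, 43/7) → P = -215/7

At the optimal vertex, 9p + 9q = 26 and p = 0.
Solving simultaneously gives p = 0, q = 26/9.

p = 0, q = 26/9, maximum P = -130/9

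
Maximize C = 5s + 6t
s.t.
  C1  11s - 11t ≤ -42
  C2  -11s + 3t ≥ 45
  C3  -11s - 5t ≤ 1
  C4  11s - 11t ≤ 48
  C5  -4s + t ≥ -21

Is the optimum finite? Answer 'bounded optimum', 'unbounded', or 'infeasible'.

From the feasible point (-57/22, 11/2), moving in the direction (1, 4) keeps every constraint satisfied while C increases without bound.

unbounded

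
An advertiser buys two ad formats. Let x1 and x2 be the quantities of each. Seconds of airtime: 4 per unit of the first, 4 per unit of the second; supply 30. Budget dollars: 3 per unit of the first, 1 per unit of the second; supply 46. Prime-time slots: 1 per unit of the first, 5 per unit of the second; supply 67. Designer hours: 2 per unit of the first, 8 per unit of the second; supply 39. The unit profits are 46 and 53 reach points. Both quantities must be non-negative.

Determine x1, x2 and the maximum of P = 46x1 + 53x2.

x1 = 7/2, x2 = 4, maximum P = 373

Extreme points and P = 46x1 + 53x2:
  (0, 0) → P = 0
  (0, 39/8) → P = 2067/8
  (15/2, 0) → P = 345
  (7/2, 4) → P = 373

The binding constraints are 4x1 + 4x2 = 30 and 2x1 + 8x2 = 39.
Solving simultaneously gives x1 = 7/2, x2 = 4.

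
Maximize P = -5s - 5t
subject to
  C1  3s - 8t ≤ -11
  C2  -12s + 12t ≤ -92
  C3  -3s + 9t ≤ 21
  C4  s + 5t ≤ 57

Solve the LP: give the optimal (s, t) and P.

Vertices and P = -5s - 5t:
  (217/15, 34/5) → P = -319/3
  (401/23, 182/23) → P = -2915/23
  (15, 22/3) → P = -335/3
  (17, 8) → P = -125

At the optimal vertex, 3s - 8t = -11 and -12s + 12t = -92.
Solving simultaneously gives s = 217/15, t = 34/5.

s = 217/15, t = 34/5, maximum P = -319/3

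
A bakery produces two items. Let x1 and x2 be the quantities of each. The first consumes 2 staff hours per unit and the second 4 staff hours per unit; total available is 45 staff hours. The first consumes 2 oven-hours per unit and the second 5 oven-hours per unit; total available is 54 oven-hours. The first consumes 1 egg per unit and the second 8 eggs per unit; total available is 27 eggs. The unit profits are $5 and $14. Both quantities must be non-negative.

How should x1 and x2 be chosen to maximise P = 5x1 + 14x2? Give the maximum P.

x1 = 21, x2 = 3/4, maximum P = 231/2

At the optimal vertex, 2x1 + 4x2 = 45 and x1 + 8x2 = 27.
Solving simultaneously gives x1 = 21, x2 = 3/4.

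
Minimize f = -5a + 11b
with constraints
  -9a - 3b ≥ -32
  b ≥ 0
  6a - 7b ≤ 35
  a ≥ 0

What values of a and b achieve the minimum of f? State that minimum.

Corner points and f = -5a + 11b:
  (32/9, 0) → f = -160/9
  (0, 32/3) → f = 352/3
  (0, 0) → f = 0

The optimum lies where -9a - 3b = -32 and b = 0.
Solving simultaneously gives a = 32/9, b = 0.

a = 32/9, b = 0, minimum f = -160/9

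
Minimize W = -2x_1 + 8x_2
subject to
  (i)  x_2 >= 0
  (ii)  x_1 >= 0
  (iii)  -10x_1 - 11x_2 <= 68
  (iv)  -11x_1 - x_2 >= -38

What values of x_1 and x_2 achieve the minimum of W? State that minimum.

x_1 = 38/11, x_2 = 0, minimum W = -76/11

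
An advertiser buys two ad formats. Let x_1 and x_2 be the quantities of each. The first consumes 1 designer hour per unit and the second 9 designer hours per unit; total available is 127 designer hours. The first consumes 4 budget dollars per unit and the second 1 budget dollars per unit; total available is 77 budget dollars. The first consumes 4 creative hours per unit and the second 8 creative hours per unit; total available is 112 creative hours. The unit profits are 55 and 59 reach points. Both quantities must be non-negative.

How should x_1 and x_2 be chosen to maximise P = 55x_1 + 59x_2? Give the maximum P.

Corner points and P = 55x_1 + 59x_2:
  (0, 0) → P = 0
  (0, 14) → P = 826
  (77/4, 0) → P = 4235/4
  (18, 5) → P = 1285

The optimum lies where 4x_1 + x_2 = 77 and 4x_1 + 8x_2 = 112.
Solving simultaneously gives x_1 = 18, x_2 = 5.

x_1 = 18, x_2 = 5, maximum P = 1285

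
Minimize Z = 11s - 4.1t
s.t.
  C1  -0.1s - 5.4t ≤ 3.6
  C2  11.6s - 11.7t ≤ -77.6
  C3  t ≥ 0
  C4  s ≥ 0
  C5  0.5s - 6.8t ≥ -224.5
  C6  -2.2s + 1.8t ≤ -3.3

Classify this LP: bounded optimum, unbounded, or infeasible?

The boundaries 11.6s - 11.7t = -77.6 and s = 0 meet at (0, 776/117), but that point violates -2.2s + 1.8t ≤ -3.3. Every candidate vertex is excluded by some other constraint, so the feasible region is empty.

infeasible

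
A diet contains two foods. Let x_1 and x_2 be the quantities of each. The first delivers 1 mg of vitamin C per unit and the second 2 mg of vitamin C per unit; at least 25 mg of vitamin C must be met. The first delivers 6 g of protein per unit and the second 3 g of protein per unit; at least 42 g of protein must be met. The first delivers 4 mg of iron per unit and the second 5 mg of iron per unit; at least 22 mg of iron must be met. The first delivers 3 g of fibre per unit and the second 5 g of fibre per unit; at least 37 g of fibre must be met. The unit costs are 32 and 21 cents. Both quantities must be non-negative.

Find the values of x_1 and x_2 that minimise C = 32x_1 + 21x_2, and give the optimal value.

x_1 = 1, x_2 = 12, minimum C = 284

Feasible corners and C = 32x_1 + 21x_2:
  (0, 14) → C = 294
  (25, 0) → C = 800
  (1, 12) → C = 284
The feasible region is unbounded (it extends along (0, 1), (1, 0)), but C strictly increases along every unbounded feasible direction, so there is no improving ray and the minimum is attained at a vertex.

At the optimal vertex, x_1 + 2x_2 = 25 and 6x_1 + 3x_2 = 42.
Solving simultaneously gives x_1 = 1, x_2 = 12.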